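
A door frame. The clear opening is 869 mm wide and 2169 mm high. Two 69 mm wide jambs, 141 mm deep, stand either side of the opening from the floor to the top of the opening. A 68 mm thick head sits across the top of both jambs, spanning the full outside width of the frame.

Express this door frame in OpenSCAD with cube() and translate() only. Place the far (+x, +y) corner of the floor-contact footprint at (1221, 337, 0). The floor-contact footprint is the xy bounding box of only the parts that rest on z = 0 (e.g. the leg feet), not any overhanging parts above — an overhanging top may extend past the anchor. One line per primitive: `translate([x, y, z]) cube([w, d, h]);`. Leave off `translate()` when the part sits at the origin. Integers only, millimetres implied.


translate([214, 196, 0]) cube([69, 141, 2169]);
translate([1152, 196, 0]) cube([69, 141, 2169]);
translate([214, 196, 2169]) cube([1007, 141, 68]);


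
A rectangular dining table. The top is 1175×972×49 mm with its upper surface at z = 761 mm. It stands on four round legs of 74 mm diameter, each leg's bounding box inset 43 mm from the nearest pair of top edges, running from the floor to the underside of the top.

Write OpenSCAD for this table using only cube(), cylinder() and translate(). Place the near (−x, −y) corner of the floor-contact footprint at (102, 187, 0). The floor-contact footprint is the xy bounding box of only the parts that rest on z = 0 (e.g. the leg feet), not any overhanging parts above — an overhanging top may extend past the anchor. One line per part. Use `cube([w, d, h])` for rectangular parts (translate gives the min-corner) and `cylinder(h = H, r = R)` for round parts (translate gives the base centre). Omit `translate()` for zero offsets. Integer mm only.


translate([59, 144, 712]) cube([1175, 972, 49]);
translate([139, 224, 0]) cylinder(h = 712, r = 37);
translate([1154, 224, 0]) cylinder(h = 712, r = 37);
translate([139, 1036, 0]) cylinder(h = 712, r = 37);
translate([1154, 1036, 0]) cylinder(h = 712, r = 37);


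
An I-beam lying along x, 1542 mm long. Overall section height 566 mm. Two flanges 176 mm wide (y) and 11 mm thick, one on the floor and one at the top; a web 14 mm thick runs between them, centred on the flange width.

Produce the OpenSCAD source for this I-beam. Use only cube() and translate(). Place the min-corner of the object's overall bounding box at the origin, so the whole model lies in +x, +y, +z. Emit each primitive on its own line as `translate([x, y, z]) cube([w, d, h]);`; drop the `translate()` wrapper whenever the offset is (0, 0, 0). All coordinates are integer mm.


cube([1542, 176, 11]);
translate([0, 81, 11]) cube([1542, 14, 544]);
translate([0, 0, 555]) cube([1542, 176, 11]);


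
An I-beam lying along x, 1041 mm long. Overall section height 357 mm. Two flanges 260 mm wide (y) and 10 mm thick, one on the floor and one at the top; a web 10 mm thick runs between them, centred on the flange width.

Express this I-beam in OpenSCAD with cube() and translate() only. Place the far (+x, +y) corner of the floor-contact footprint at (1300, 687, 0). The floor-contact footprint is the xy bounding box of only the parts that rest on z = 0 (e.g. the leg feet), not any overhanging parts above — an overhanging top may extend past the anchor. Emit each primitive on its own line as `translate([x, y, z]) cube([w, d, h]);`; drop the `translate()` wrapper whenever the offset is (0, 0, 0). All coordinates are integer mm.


translate([259, 427, 0]) cube([1041, 260, 10]);
translate([259, 552, 10]) cube([1041, 10, 337]);
translate([259, 427, 347]) cube([1041, 260, 10]);


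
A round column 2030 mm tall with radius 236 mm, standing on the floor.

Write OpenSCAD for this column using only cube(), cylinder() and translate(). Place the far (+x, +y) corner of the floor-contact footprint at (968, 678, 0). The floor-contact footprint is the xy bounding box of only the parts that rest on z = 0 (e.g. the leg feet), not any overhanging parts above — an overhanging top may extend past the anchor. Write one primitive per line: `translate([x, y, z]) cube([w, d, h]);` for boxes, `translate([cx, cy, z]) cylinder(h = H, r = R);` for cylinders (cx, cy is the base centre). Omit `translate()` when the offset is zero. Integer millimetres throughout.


translate([732, 442, 0]) cylinder(h = 2030, r = 236);


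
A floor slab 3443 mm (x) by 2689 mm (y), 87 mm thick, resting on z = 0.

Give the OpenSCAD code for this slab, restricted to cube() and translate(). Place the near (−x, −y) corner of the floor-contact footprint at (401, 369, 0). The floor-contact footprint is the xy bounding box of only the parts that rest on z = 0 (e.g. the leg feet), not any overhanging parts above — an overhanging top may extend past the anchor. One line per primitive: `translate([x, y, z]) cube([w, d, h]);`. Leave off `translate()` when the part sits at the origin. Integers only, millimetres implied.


translate([401, 369, 0]) cube([3443, 2689, 87]);


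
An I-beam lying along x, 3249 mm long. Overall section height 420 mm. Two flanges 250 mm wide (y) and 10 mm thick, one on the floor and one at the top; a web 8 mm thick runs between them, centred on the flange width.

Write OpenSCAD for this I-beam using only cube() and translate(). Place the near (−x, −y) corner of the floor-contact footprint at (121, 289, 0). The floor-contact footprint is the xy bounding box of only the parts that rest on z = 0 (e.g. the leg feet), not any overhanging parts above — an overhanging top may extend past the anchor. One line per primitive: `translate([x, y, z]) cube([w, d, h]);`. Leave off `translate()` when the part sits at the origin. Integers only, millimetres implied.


translate([121, 289, 0]) cube([3249, 250, 10]);
translate([121, 410, 10]) cube([3249, 8, 400]);
translate([121, 289, 410]) cube([3249, 250, 10]);


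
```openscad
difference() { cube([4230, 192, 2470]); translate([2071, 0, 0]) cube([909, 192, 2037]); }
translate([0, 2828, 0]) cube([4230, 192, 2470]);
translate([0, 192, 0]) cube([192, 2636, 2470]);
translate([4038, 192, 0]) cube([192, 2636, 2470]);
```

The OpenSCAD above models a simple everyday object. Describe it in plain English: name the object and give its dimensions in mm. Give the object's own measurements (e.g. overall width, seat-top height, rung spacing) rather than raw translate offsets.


A single room: four walls, each 2470 mm tall and 192 mm thick, enclosing an outside footprint 4230×3020 mm (x × y), no floor or roof. The front and back walls (−y and +y sides) run the full x-width; the side walls fit between their inner faces. A door opening 909 mm wide and 2037 mm tall is cut through the front wall from the floor up, its −x edge 2071 mm from the wall's −x end.


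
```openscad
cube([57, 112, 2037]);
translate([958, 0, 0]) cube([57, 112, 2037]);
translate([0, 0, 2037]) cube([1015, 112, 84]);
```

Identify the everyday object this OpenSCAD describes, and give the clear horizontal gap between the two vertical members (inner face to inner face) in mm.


A door frame. The clear opening width is 901 mm.

Two 2037 mm tall posts with a header on top — a door frame. The left jamb is 57 mm wide at x = 0; the right jamb starts at x = 958. The clear opening is 958 − 57 = 901 mm.


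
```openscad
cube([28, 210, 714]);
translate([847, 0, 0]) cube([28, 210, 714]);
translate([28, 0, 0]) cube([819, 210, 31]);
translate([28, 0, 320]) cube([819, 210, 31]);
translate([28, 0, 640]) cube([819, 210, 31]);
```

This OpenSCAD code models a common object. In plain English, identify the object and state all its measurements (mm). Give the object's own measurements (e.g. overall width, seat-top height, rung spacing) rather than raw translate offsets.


An open bookshelf. Two side panels, each 28 mm thick, 210 mm deep and 714 mm tall, stand 875 mm apart (outside-to-outside). Between them sit 3 shelves, each 31 mm thick and 210 mm deep, spanning the full gap between the sides. The bottom shelf rests on the floor (its underside at z = 0) and the clear gap between one shelf's top and the next shelf's underside is 289 mm.


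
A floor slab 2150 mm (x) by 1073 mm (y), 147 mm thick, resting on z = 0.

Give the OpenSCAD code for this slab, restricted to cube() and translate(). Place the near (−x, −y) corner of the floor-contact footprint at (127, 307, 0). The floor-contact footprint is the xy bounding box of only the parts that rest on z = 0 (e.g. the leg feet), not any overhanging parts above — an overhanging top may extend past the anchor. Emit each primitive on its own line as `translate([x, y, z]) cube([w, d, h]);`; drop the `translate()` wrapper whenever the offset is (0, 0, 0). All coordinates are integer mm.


translate([127, 307, 0]) cube([2150, 1073, 147]);


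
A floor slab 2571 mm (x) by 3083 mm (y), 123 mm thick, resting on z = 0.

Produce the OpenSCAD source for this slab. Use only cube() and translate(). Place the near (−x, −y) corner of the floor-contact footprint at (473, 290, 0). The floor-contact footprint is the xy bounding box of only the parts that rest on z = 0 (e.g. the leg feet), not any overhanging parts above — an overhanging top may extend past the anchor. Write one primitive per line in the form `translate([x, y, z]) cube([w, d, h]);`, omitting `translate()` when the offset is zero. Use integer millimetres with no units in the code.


translate([473, 290, 0]) cube([2571, 3083, 123]);


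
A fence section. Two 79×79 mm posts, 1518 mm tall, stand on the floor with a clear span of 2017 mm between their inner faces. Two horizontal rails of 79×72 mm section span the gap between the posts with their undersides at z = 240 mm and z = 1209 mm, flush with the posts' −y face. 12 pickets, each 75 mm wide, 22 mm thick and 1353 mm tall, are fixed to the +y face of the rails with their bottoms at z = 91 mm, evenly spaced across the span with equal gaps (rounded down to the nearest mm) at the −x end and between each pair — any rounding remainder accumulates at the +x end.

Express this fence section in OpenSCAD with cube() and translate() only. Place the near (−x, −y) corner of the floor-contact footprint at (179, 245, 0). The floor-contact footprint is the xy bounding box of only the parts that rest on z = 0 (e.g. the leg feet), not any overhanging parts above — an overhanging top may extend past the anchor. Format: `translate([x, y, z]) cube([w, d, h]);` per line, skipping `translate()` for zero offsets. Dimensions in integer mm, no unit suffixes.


translate([179, 245, 0]) cube([79, 79, 1518]);
translate([2275, 245, 0]) cube([79, 79, 1518]);
translate([258, 245, 240]) cube([2017, 79, 72]);
translate([258, 245, 1209]) cube([2017, 79, 72]);
translate([343, 324, 91]) cube([75, 22, 1353]);
translate([503, 324, 91]) cube([75, 22, 1353]);
translate([663, 324, 91]) cube([75, 22, 1353]);
translate([823, 324, 91]) cube([75, 22, 1353]);
translate([983, 324, 91]) cube([75, 22, 1353]);
translate([1143, 324, 91]) cube([75, 22, 1353]);
translate([1303, 324, 91]) cube([75, 22, 1353]);
translate([1463, 324, 91]) cube([75, 22, 1353]);
translate([1623, 324, 91]) cube([75, 22, 1353]);
translate([1783, 324, 91]) cube([75, 22, 1353]);
translate([1943, 324, 91]) cube([75, 22, 1353]);
translate([2103, 324, 91]) cube([75, 22, 1353]);


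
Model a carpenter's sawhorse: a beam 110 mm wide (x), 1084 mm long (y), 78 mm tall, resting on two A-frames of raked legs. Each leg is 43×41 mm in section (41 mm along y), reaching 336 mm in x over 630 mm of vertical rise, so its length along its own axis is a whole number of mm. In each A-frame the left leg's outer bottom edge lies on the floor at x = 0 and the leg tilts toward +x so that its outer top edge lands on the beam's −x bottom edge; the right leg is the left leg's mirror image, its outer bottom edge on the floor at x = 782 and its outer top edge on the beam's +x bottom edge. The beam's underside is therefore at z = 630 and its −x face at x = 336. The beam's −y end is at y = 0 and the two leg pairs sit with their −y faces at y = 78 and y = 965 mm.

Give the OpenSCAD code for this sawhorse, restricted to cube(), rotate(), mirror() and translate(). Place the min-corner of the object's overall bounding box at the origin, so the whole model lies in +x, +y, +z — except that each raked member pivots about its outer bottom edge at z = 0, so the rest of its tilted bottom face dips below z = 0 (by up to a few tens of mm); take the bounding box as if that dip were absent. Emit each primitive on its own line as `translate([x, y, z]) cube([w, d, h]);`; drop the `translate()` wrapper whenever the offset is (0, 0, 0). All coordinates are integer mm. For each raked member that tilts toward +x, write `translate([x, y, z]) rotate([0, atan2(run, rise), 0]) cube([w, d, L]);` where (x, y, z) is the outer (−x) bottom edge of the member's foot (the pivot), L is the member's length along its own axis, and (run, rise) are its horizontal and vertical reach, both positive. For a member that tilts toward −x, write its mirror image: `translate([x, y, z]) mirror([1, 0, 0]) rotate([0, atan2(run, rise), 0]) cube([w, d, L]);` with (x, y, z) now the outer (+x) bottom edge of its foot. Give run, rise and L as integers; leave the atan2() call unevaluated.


translate([336, 0, 630]) cube([110, 1084, 78]);
translate([0, 78, 0]) rotate([0, atan2(336, 630), 0]) cube([43, 41, 714]);
translate([782, 78, 0]) mirror([1, 0, 0]) rotate([0, atan2(336, 630), 0]) cube([43, 41, 714]);
translate([0, 965, 0]) rotate([0, atan2(336, 630), 0]) cube([43, 41, 714]);
translate([782, 965, 0]) mirror([1, 0, 0]) rotate([0, atan2(336, 630), 0]) cube([43, 41, 714]);


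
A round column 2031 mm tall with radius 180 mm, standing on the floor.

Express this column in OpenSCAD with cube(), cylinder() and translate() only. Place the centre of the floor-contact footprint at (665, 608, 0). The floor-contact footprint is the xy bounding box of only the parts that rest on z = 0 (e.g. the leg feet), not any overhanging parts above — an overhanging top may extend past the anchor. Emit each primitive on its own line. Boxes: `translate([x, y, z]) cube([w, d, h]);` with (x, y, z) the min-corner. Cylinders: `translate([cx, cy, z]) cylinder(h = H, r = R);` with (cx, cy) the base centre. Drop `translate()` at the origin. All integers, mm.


translate([665, 608, 0]) cylinder(h = 2031, r = 180);


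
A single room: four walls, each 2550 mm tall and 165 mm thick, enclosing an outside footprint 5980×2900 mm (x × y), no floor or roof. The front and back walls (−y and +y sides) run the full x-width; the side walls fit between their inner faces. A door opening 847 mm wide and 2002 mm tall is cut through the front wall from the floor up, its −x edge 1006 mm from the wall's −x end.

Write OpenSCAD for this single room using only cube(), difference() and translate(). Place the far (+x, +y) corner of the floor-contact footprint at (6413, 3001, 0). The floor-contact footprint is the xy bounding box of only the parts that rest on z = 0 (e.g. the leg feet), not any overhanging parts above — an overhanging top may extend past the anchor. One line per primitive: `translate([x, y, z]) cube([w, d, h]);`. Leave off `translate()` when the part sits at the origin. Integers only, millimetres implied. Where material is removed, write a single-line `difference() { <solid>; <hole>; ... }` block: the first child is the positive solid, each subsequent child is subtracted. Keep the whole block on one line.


difference() { translate([433, 101, 0]) cube([5980, 165, 2550]); translate([1439, 101, 0]) cube([847, 165, 2002]); }
translate([433, 2836, 0]) cube([5980, 165, 2550]);
translate([433, 266, 0]) cube([165, 2570, 2550]);
translate([6248, 266, 0]) cube([165, 2570, 2550]);


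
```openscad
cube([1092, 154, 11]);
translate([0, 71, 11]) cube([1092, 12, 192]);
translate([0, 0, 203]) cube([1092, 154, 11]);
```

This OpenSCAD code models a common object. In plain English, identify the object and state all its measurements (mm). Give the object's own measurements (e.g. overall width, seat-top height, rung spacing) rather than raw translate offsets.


An I-beam lying along x, 1092 mm long. Overall section height 214 mm. Two flanges 154 mm wide (y) and 11 mm thick, one on the floor and one at the top; a web 12 mm thick runs between them, centred on the flange width.


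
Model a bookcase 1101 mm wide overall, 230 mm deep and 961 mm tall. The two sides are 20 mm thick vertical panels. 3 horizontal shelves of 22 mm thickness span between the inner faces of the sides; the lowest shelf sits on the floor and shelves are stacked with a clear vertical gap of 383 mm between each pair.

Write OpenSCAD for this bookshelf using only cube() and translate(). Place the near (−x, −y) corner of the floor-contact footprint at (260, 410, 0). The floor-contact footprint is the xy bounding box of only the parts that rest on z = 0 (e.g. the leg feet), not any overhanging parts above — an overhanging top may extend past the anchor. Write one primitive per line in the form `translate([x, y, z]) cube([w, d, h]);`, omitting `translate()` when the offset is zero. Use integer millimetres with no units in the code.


translate([260, 410, 0]) cube([20, 230, 961]);
translate([1341, 410, 0]) cube([20, 230, 961]);
translate([280, 410, 0]) cube([1061, 230, 22]);
translate([280, 410, 405]) cube([1061, 230, 22]);
translate([280, 410, 810]) cube([1061, 230, 22]);


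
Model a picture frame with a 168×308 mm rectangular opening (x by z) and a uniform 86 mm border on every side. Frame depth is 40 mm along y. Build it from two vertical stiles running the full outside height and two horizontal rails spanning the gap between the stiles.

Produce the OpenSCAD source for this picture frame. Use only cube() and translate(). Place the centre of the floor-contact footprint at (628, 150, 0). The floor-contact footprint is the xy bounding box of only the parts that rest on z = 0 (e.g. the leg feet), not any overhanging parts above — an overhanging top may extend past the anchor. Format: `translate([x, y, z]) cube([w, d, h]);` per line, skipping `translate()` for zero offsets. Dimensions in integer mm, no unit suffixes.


translate([458, 130, 0]) cube([86, 40, 480]);
translate([712, 130, 0]) cube([86, 40, 480]);
translate([544, 130, 0]) cube([168, 40, 86]);
translate([544, 130, 394]) cube([168, 40, 86]);


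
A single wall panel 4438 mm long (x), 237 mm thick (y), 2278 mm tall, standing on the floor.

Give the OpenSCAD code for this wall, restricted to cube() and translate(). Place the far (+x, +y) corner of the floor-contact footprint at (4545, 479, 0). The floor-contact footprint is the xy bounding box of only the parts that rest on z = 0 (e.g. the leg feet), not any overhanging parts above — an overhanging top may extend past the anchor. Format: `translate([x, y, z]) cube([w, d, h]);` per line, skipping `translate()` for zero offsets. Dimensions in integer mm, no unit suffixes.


translate([107, 242, 0]) cube([4438, 237, 2278]);


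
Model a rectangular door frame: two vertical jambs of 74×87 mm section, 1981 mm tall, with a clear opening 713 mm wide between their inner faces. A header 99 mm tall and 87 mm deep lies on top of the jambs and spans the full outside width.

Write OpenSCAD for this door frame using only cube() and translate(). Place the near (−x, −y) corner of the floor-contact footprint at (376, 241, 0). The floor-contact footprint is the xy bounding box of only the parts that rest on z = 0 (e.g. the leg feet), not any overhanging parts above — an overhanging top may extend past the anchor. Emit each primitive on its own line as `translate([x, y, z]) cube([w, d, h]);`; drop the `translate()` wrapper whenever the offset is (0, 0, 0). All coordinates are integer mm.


translate([376, 241, 0]) cube([74, 87, 1981]);
translate([1163, 241, 0]) cube([74, 87, 1981]);
translate([376, 241, 1981]) cube([861, 87, 99]);


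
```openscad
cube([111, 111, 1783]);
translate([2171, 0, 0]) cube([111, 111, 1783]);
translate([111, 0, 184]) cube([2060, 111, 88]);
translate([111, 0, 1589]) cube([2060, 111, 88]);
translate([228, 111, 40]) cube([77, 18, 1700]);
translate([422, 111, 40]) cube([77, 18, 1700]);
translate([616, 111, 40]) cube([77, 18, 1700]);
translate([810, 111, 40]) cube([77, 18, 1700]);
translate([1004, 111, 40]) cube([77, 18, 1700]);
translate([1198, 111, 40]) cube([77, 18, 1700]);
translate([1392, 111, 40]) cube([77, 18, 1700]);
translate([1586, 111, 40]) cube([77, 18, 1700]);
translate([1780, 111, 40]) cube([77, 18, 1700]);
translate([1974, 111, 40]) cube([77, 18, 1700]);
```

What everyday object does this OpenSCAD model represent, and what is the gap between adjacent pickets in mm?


A fence section. The picket gap is 117 mm.

Two posts, two rails, 10 pickets — a fence section. Span 2060 mm holds 10 pickets of 77 mm with 11 equal gaps: ⌊(2060 − 10·77) / 11⌋ = 117 mm.


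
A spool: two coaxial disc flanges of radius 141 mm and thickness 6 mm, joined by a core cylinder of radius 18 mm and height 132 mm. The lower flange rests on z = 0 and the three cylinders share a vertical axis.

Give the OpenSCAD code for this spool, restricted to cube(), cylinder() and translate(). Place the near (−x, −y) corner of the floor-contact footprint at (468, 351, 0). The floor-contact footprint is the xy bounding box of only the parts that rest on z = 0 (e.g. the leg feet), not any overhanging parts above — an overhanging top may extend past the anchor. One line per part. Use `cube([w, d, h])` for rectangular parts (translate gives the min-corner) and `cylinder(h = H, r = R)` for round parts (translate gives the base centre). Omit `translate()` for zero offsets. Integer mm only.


translate([609, 492, 0]) cylinder(h = 6, r = 141);
translate([609, 492, 6]) cylinder(h = 132, r = 18);
translate([609, 492, 138]) cylinder(h = 6, r = 141);


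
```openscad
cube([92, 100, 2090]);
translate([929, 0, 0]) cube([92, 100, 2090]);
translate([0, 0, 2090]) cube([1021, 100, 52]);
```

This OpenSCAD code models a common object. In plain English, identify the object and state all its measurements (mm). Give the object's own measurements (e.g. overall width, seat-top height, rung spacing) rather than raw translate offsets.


A door frame. The clear opening is 837 mm wide and 2090 mm high. Two 92 mm wide jambs, 100 mm deep, stand either side of the opening from the floor to the top of the opening. A 52 mm thick head sits across the top of both jambs, spanning the full outside width of the frame.


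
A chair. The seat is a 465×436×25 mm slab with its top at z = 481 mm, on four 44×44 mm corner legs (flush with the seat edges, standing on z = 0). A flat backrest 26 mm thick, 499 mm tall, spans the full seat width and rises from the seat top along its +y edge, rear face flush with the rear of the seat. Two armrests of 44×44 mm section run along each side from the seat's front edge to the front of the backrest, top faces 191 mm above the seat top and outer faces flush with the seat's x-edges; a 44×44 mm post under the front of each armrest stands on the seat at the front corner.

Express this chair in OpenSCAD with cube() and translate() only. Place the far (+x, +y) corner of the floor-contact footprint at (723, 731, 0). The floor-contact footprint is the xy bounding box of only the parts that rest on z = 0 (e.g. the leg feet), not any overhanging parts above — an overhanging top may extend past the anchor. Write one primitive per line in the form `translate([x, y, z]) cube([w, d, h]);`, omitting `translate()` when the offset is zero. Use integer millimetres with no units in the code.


translate([258, 295, 456]) cube([465, 436, 25]);
translate([258, 295, 0]) cube([44, 44, 456]);
translate([679, 295, 0]) cube([44, 44, 456]);
translate([258, 687, 0]) cube([44, 44, 456]);
translate([679, 687, 0]) cube([44, 44, 456]);
translate([258, 705, 481]) cube([465, 26, 499]);
translate([258, 295, 628]) cube([44, 410, 44]);
translate([679, 295, 628]) cube([44, 410, 44]);
translate([258, 295, 481]) cube([44, 44, 147]);
translate([679, 295, 481]) cube([44, 44, 147]);


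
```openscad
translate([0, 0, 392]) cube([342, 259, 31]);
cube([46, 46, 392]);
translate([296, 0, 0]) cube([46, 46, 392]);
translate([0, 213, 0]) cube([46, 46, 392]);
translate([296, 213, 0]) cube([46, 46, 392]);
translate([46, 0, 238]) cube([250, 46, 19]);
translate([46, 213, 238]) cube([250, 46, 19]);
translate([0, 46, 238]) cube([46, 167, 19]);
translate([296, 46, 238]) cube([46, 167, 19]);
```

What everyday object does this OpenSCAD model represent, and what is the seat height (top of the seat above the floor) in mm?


A stool. The seat height is 423 mm.

A 342×259×31 slab at z = 392 on four corner posts — a stool. The seat top is 392 + 31 = 423 mm.


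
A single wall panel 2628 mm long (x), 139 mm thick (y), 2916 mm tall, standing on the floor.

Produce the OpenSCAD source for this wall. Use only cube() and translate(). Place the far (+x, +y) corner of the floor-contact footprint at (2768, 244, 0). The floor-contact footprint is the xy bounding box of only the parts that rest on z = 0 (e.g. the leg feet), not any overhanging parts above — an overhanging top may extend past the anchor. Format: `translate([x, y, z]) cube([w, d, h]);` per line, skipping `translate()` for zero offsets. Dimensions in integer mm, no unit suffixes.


translate([140, 105, 0]) cube([2628, 139, 2916]);


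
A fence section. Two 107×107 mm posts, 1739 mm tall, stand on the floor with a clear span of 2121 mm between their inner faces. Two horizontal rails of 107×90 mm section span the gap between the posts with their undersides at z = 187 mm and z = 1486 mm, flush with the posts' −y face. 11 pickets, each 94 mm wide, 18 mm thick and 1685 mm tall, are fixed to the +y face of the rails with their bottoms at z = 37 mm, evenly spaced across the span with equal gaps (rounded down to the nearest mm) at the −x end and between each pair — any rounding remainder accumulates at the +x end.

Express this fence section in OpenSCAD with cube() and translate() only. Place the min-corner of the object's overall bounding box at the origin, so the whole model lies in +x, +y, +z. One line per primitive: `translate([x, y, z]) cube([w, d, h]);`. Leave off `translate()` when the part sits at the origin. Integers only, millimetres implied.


cube([107, 107, 1739]);
translate([2228, 0, 0]) cube([107, 107, 1739]);
translate([107, 0, 187]) cube([2121, 107, 90]);
translate([107, 0, 1486]) cube([2121, 107, 90]);
translate([197, 107, 37]) cube([94, 18, 1685]);
translate([381, 107, 37]) cube([94, 18, 1685]);
translate([565, 107, 37]) cube([94, 18, 1685]);
translate([749, 107, 37]) cube([94, 18, 1685]);
translate([933, 107, 37]) cube([94, 18, 1685]);
translate([1117, 107, 37]) cube([94, 18, 1685]);
translate([1301, 107, 37]) cube([94, 18, 1685]);
translate([1485, 107, 37]) cube([94, 18, 1685]);
translate([1669, 107, 37]) cube([94, 18, 1685]);
translate([1853, 107, 37]) cube([94, 18, 1685]);
translate([2037, 107, 37]) cube([94, 18, 1685]);


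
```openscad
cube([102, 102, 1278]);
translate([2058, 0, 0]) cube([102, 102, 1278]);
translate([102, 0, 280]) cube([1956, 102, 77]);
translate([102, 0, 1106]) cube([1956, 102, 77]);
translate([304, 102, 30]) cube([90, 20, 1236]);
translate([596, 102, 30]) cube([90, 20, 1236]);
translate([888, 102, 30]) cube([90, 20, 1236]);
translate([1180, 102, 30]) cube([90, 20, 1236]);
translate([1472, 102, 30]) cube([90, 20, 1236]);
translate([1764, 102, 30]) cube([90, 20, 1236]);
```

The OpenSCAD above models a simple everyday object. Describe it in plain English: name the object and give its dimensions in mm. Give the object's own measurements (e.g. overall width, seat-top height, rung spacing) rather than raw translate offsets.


A fence section. Two 102×102 mm posts, 1278 mm tall, stand on the floor with a clear span of 1956 mm between their inner faces. Two horizontal rails of 102×77 mm section span the gap between the posts with their undersides at z = 280 mm and z = 1106 mm, flush with the posts' −y face. 6 pickets, each 90 mm wide, 20 mm thick and 1236 mm tall, are fixed to the +y face of the rails with their bottoms at z = 30 mm, spaced across the span with a 202 mm gap after the −x post and between neighbouring pickets, with 204 mm left before the +x post.


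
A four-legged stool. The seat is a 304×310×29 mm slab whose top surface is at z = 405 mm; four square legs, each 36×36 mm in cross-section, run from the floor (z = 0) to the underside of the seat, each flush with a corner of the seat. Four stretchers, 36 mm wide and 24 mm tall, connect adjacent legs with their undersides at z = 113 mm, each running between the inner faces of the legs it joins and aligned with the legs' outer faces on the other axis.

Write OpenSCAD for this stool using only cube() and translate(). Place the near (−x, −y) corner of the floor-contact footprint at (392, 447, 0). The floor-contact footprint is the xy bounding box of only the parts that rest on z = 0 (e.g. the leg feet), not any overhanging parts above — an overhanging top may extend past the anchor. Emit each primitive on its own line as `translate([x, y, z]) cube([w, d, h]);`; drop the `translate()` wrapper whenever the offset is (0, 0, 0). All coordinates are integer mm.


translate([392, 447, 376]) cube([304, 310, 29]);
translate([392, 447, 0]) cube([36, 36, 376]);
translate([660, 447, 0]) cube([36, 36, 376]);
translate([392, 721, 0]) cube([36, 36, 376]);
translate([660, 721, 0]) cube([36, 36, 376]);
translate([428, 447, 113]) cube([232, 36, 24]);
translate([428, 721, 113]) cube([232, 36, 24]);
translate([392, 483, 113]) cube([36, 238, 24]);
translate([660, 483, 113]) cube([36, 238, 24]);


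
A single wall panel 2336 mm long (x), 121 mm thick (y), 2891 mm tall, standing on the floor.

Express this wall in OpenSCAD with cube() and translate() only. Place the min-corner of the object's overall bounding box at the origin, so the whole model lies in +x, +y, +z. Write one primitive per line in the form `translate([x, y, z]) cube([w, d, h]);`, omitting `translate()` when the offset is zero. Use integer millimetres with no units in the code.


cube([2336, 121, 2891]);


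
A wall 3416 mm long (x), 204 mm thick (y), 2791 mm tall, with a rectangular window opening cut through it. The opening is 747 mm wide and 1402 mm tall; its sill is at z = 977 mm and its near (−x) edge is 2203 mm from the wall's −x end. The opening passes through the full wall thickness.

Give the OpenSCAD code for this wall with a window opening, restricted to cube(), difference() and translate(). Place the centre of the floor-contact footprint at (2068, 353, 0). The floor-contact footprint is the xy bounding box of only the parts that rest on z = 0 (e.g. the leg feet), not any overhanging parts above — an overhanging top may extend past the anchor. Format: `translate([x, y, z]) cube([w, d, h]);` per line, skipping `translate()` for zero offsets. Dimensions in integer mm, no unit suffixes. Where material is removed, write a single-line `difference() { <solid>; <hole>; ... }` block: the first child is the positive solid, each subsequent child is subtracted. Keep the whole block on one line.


difference() { translate([360, 251, 0]) cube([3416, 204, 2791]); translate([2563, 251, 977]) cube([747, 204, 1402]); }


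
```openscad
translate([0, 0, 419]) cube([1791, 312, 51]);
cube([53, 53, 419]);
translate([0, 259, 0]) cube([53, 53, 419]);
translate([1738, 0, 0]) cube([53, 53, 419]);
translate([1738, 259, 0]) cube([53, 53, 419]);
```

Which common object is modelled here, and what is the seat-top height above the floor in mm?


A bench. The seat-top height is 470 mm.

A long slab on four corner posts — a bench. The slab sits at z = 419 with thickness 51, so the top is 419 + 51 = 470 mm.


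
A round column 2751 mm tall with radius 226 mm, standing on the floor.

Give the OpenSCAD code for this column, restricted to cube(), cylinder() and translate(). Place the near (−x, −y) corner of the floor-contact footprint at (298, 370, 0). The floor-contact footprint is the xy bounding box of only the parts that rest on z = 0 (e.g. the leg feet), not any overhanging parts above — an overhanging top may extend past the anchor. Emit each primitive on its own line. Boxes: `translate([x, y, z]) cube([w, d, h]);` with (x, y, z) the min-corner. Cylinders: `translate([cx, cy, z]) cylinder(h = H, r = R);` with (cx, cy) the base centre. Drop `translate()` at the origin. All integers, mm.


translate([524, 596, 0]) cylinder(h = 2751, r = 226);


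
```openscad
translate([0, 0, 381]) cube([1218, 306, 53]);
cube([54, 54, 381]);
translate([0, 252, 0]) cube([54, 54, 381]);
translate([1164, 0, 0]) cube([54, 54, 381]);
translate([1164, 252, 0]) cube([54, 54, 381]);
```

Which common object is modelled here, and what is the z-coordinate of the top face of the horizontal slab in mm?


A bench. The seat-top height is 434 mm.

A long slab on four corner posts — a bench. The slab sits at z = 381 with thickness 53, so the top is 381 + 53 = 434 mm.


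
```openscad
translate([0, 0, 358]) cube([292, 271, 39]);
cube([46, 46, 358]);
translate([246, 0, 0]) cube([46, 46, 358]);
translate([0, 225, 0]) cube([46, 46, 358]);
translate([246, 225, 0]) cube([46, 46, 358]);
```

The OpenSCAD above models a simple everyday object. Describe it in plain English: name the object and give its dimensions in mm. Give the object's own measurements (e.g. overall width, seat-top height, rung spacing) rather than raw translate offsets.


A four-legged stool. The seat is a 292×271×39 mm slab whose top surface is at z = 397 mm; four square legs, each 46×46 mm in cross-section, run from the floor (z = 0) to the underside of the seat, each flush with a corner of the seat.


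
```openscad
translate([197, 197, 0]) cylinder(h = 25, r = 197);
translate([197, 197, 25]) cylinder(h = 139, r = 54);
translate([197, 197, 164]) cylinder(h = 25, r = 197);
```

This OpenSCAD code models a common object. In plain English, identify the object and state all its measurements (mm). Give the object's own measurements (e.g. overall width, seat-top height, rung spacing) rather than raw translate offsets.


A spool: two coaxial disc flanges of radius 197 mm and thickness 25 mm, joined by a core cylinder of radius 54 mm and height 139 mm. The lower flange rests on z = 0 and the three cylinders share a vertical axis.


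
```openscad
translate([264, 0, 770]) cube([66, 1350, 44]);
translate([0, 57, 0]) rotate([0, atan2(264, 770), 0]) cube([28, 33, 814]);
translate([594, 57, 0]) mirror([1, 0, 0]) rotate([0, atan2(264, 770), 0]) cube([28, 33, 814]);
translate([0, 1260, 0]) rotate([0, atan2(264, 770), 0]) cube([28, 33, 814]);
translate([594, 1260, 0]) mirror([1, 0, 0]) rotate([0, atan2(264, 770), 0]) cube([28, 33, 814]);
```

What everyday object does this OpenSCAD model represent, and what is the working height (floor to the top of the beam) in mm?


A sawhorse. The overall height is 814 mm.

A beam across two mirrored pairs of raked legs — a sawhorse. The beam's underside is at z = 770 (matching the legs' vertical rise in atan2(264, 770)) and the beam is 44 mm tall, so its top is at 770 + 44 = 814 mm. The raked legs top out at the beam's underside, so that is the highest point.


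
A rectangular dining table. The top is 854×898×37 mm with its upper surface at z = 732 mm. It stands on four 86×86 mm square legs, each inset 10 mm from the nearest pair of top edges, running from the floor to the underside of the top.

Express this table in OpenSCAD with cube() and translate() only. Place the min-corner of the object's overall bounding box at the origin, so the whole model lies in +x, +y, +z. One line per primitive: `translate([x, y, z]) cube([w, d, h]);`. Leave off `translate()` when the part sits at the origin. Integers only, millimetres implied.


translate([0, 0, 695]) cube([854, 898, 37]);
translate([10, 10, 0]) cube([86, 86, 695]);
translate([758, 10, 0]) cube([86, 86, 695]);
translate([10, 802, 0]) cube([86, 86, 695]);
translate([758, 802, 0]) cube([86, 86, 695]);


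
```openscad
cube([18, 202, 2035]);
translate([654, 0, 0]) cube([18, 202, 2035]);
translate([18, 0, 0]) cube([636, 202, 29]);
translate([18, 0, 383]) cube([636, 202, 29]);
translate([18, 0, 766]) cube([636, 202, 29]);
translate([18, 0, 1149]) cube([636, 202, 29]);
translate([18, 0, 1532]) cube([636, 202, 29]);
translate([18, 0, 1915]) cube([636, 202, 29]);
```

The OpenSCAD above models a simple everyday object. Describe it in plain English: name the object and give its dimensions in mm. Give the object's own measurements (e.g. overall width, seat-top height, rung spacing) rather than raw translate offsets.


An open bookshelf. Two side panels, each 18 mm thick, 202 mm deep and 2035 mm tall, stand 672 mm apart (outside-to-outside). Between them sit 6 shelves, each 29 mm thick and 202 mm deep, spanning the full gap between the sides. The bottom shelf rests on the floor (its underside at z = 0) and the clear gap between one shelf's top and the next shelf's underside is 354 mm.


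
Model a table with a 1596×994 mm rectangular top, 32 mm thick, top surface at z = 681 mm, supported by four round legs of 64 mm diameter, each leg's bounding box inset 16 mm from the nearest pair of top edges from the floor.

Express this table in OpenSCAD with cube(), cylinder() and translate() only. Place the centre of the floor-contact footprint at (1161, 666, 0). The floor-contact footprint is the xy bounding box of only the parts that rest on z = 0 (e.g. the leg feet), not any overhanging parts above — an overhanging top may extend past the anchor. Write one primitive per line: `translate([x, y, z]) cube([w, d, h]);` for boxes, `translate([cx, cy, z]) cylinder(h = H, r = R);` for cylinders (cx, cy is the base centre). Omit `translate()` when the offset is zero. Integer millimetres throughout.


// leg_h = 681 - 32 = 649
translate([363, 169, 649]) cube([1596, 994, 32]);
translate([411, 217, 0]) cylinder(h = 649, r = 32);
translate([1911, 217, 0]) cylinder(h = 649, r = 32);
translate([411, 1115, 0]) cylinder(h = 649, r = 32);
translate([1911, 1115, 0]) cylinder(h = 649, r = 32);


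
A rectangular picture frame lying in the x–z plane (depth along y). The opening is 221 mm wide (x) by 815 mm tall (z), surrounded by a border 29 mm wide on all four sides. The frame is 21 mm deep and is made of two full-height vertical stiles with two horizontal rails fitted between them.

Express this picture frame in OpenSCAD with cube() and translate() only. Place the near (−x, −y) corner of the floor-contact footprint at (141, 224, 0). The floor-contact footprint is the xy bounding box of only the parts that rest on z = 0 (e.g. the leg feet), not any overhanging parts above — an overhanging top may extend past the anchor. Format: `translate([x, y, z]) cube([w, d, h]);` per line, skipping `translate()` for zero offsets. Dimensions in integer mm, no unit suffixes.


translate([141, 224, 0]) cube([29, 21, 873]);
translate([391, 224, 0]) cube([29, 21, 873]);
translate([170, 224, 0]) cube([221, 21, 29]);
translate([170, 224, 844]) cube([221, 21, 29]);


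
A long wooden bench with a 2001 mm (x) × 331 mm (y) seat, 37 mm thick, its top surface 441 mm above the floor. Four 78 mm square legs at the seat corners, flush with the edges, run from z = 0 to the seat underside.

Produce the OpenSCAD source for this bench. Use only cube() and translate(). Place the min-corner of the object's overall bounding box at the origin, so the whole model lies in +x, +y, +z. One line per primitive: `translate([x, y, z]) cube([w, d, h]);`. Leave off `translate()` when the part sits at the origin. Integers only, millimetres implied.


translate([0, 0, 404]) cube([2001, 331, 37]);
cube([78, 78, 404]);
translate([0, 253, 0]) cube([78, 78, 404]);
translate([1923, 0, 0]) cube([78, 78, 404]);
translate([1923, 253, 0]) cube([78, 78, 404]);


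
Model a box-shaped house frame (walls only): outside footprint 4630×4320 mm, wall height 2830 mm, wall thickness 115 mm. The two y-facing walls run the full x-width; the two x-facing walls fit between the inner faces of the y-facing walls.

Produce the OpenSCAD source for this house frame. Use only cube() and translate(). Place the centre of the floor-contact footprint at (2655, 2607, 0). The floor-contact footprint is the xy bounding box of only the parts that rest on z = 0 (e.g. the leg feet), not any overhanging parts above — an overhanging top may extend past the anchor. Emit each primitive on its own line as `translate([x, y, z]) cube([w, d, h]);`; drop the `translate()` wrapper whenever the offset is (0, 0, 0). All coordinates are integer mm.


translate([340, 447, 0]) cube([4630, 115, 2830]);
translate([340, 4652, 0]) cube([4630, 115, 2830]);
translate([340, 562, 0]) cube([115, 4090, 2830]);
translate([4855, 562, 0]) cube([115, 4090, 2830]);
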